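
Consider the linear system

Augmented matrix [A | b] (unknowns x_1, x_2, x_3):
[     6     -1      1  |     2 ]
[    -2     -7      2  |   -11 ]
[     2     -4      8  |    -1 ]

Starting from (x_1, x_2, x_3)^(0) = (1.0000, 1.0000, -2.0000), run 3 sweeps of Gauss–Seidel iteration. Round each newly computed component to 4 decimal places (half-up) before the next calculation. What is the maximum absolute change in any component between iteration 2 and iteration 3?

Iteration 1:
  x_1 = (2 - (-1)·1.0000 - (1)·-2.0000) / (6) = 0.8333
  x_2 = (-11 - (-2)·0.8333 - (2)·-2.0000) / (-7) = 0.7619
  x_3 = (-1 - (2)·0.8333 - (-4)·0.7619) / (8) = 0.0476
Iteration 2:
  x_1 = (2 - (-1)·0.7619 - (1)·0.0476) / (6) = 0.4524
  x_2 = (-11 - (-2)·0.4524 - (2)·0.0476) / (-7) = 1.4558
  x_3 = (-1 - (2)·0.4524 - (-4)·1.4558) / (8) = 0.4898
Iteration 3:
  x_1 = (2 - (-1)·1.4558 - (1)·0.4898) / (6) = 0.4943
  x_2 = (-11 - (-2)·0.4943 - (2)·0.4898) / (-7) = 1.5701
  x_3 = (-1 - (2)·0.4943 - (-4)·1.5701) / (8) = 0.5365
Change: (0.0419, 0.1143, 0.0467) → max |·| = 0.1143

0.1143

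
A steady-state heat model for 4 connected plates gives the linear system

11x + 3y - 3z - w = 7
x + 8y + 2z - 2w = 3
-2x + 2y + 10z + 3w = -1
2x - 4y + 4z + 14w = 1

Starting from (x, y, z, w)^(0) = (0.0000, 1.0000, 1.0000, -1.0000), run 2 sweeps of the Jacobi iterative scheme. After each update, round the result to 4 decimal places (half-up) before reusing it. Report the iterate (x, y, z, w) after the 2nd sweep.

Iteration 1:
  x = (7 - (3)·1.0000 - (-3)·1.0000 - (-1)·-1.0000) / (11) = 0.5455
  y = (3 - (1)·0.0000 - (2)·1.0000 - (-2)·-1.0000) / (8) = -0.1250
  z = (-1 - (-2)·0.0000 - (2)·1.0000 - (3)·-1.0000) / (10) = 0.0000
  w = (1 - (2)·0.0000 - (-4)·1.0000 - (4)·1.0000) / (14) = 0.0714
Iteration 2:
  x = (7 - (3)·-0.1250 - (-3)·0.0000 - (-1)·0.0714) / (11) = 0.6769
  y = (3 - (1)·0.5455 - (2)·0.0000 - (-2)·0.0714) / (8) = 0.3247
  z = (-1 - (-2)·0.5455 - (2)·-0.1250 - (3)·0.0714) / (10) = 0.0127
  w = (1 - (2)·0.5455 - (-4)·-0.1250 - (4)·0.0000) / (14) = -0.0422

(0.6769, 0.3247, 0.0127, -0.0422)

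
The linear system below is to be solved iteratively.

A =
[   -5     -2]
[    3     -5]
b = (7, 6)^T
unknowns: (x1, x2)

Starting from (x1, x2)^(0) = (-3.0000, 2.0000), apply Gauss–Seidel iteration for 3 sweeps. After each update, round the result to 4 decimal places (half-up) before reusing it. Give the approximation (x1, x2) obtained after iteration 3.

Iteration 1:
  x1 = (7 - (-2)·2.0000) / (-5) = -2.2000
  x2 = (6 - (3)·-2.2000) / (-5) = -2.5200
Iteration 2:
  x1 = (7 - (-2)·-2.5200) / (-5) = -0.3920
  x2 = (6 - (3)·-0.3920) / (-5) = -1.4352
Iteration 3:
  x1 = (7 - (-2)·-1.4352) / (-5) = -0.8259
  x2 = (6 - (3)·-0.8259) / (-5) = -1.6955

(-0.8259, -1.6955)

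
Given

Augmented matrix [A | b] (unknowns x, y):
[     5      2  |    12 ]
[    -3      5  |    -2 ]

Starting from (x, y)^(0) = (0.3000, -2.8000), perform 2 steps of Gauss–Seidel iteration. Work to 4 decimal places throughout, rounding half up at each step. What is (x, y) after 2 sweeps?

(1.7152, 0.6291)

Iteration 1:
  x = (12 - (2)·-2.8000) / (5) = 3.5200
  y = (-2 - (-3)·3.5200) / (5) = 1.7120
Iteration 2:
  x = (12 - (2)·1.7120) / (5) = 1.7152
  y = (-2 - (-3)·1.7152) / (5) = 0.6291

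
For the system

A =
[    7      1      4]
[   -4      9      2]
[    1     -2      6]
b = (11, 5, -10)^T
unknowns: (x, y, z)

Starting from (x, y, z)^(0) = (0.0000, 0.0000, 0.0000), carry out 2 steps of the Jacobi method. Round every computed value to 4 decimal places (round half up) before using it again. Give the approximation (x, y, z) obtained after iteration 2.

(2.4445, 1.6243, -1.7434)

Iteration 1:
  x = (11 - (1)·0.0000 - (4)·0.0000) / (7) = 1.5714
  y = (5 - (-4)·0.0000 - (2)·0.0000) / (9) = 0.5556
  z = (-10 - (1)·0.0000 - (-2)·0.0000) / (6) = -1.6667
Iteration 2:
  x = (11 - (1)·0.5556 - (4)·-1.6667) / (7) = 2.4445
  y = (5 - (-4)·1.5714 - (2)·-1.6667) / (9) = 1.6243
  z = (-10 - (1)·1.5714 - (-2)·0.5556) / (6) = -1.7434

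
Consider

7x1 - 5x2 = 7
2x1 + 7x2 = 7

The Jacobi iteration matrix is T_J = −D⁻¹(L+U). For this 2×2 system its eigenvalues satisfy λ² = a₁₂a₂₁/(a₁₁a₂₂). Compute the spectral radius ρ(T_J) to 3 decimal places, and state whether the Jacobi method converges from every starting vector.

0.452

a₁₂a₂₁/(a₁₁a₂₂) = (-5)·(2) / ((7)·(7)) = -0.204082
ρ = √|-0.204082| = √0.204082 = 0.452
ρ < 1, so Jacobi converges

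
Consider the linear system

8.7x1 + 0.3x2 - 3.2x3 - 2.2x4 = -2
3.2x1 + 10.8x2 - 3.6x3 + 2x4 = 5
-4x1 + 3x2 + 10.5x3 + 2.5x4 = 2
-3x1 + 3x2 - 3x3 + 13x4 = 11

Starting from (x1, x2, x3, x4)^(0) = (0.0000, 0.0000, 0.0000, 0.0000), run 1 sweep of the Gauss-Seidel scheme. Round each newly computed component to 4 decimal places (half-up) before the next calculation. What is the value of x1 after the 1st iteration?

-0.2299

Iteration 1:
  x1 = (-2 - (0.3)·0.0000 - (-3.2)·0.0000 - (-2.2)·0.0000) / (8.7) = -0.2299
  x2 = (5 - (3.2)·-0.2299 - (-3.6)·0.0000 - (2)·0.0000) / (10.8) = 0.5311
  x3 = (2 - (-4)·-0.2299 - (3)·0.5311 - (2.5)·0.0000) / (10.5) = -0.0488
  x4 = (11 - (-3)·-0.2299 - (3)·0.5311 - (-3)·-0.0488) / (13) = 0.6593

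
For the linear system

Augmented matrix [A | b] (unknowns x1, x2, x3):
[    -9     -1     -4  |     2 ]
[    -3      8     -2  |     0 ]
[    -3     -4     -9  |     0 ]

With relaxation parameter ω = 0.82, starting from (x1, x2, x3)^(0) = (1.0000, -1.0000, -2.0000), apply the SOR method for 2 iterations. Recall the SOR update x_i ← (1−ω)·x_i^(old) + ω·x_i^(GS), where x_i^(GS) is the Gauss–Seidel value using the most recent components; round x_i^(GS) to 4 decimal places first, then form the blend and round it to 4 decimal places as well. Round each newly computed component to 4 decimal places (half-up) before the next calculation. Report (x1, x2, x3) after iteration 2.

Iteration 1:
  x1: GS value = (2 - (-1)·-1.0000 - (-4)·-2.0000) / (-9) = 0.7778;  x1 ← (1−ω)·1.0000 + ω·0.7778 = 0.8178
  x2: GS value = (0 - (-3)·0.8178 - (-2)·-2.0000) / (8) = -0.1933;  x2 ← (1−ω)·-1.0000 + ω·-0.1933 = -0.3385
  x3: GS value = (0 - (-3)·0.8178 - (-4)·-0.3385) / (-9) = -0.1222;  x3 ← (1−ω)·-2.0000 + ω·-0.1222 = -0.4602
Iteration 2:
  x1: GS value = (2 - (-1)·-0.3385 - (-4)·-0.4602) / (-9) = 0.0199;  x1 ← (1−ω)·0.8178 + ω·0.0199 = 0.1635
  x2: GS value = (0 - (-3)·0.1635 - (-2)·-0.4602) / (8) = -0.0537;  x2 ← (1−ω)·-0.3385 + ω·-0.0537 = -0.1050
  x3: GS value = (0 - (-3)·0.1635 - (-4)·-0.1050) / (-9) = -0.0078;  x3 ← (1−ω)·-0.4602 + ω·-0.0078 = -0.0892

(0.1635, -0.1050, -0.0892)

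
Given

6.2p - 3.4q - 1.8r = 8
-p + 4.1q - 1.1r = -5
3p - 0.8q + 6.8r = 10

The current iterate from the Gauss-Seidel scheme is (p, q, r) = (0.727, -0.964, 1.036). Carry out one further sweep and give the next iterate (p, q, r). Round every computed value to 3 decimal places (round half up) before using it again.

One sweep:
  p = (8 - (-3.4)·-0.964 - (-1.8)·1.036) / (6.2) = 1.062
  q = (-5 - (-1)·1.062 - (-1.1)·1.036) / (4.1) = -0.683
  r = (10 - (3)·1.062 - (-0.8)·-0.683) / (6.8) = 0.922

(1.062, -0.683, 0.922)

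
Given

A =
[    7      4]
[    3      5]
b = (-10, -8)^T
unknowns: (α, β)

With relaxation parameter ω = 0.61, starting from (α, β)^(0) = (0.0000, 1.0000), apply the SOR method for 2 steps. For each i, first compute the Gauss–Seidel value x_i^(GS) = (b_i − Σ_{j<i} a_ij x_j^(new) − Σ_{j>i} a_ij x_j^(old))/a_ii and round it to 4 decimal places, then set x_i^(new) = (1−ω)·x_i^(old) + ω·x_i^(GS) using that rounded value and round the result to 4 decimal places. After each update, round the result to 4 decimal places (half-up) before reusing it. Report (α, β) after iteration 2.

Iteration 1:
  α: GS value = (-10 - (4)·1.0000) / (7) = -2.0000;  α ← (1−ω)·0.0000 + ω·-2.0000 = -1.2200
  β: GS value = (-8 - (3)·-1.2200) / (5) = -0.8680;  β ← (1−ω)·1.0000 + ω·-0.8680 = -0.1395
Iteration 2:
  α: GS value = (-10 - (4)·-0.1395) / (7) = -1.3489;  α ← (1−ω)·-1.2200 + ω·-1.3489 = -1.2986
  β: GS value = (-8 - (3)·-1.2986) / (5) = -0.8208;  β ← (1−ω)·-0.1395 + ω·-0.8208 = -0.5551

(-1.2986, -0.5551)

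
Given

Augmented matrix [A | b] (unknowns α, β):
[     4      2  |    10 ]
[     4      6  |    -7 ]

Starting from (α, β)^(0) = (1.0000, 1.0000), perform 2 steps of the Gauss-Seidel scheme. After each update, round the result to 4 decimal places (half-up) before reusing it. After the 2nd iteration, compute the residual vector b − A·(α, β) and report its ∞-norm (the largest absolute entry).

Iteration 1:
  α = (10 - (2)·1.0000) / (4) = 2.0000
  β = (-7 - (4)·2.0000) / (6) = -2.5000
Iteration 2:
  α = (10 - (2)·-2.5000) / (4) = 3.7500
  β = (-7 - (4)·3.7500) / (6) = -3.6667
Residual b − A·x = (2.3334, 0.0002); ∞-norm = 2.3334

2.3334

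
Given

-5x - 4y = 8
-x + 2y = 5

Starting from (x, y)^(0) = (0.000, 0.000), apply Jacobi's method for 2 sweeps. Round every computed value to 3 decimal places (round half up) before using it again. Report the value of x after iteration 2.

-3.600

Iteration 1:
  x = (8 - (-4)·0.000) / (-5) = -1.600
  y = (5 - (-1)·0.000) / (2) = 2.500
Iteration 2:
  x = (8 - (-4)·2.500) / (-5) = -3.600
  y = (5 - (-1)·-1.600) / (2) = 1.700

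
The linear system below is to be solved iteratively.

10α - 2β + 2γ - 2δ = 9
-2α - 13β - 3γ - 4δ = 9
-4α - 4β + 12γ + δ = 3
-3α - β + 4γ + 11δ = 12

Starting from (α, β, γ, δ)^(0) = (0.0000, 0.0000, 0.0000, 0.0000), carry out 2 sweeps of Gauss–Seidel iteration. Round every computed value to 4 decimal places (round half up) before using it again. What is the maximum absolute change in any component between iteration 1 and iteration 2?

0.4221

Iteration 1:
  α = (9 - (-2)·0.0000 - (2)·0.0000 - (-2)·0.0000) / (10) = 0.9000
  β = (9 - (-2)·0.9000 - (-3)·0.0000 - (-4)·0.0000) / (-13) = -0.8308
  γ = (3 - (-4)·0.9000 - (-4)·-0.8308 - (1)·0.0000) / (12) = 0.2731
  δ = (12 - (-3)·0.9000 - (-1)·-0.8308 - (4)·0.2731) / (11) = 1.1615
Iteration 2:
  α = (9 - (-2)·-0.8308 - (2)·0.2731 - (-2)·1.1615) / (10) = 0.9115
  β = (9 - (-2)·0.9115 - (-3)·0.2731 - (-4)·1.1615) / (-13) = -1.2529
  γ = (3 - (-4)·0.9115 - (-4)·-1.2529 - (1)·1.1615) / (12) = 0.0394
  δ = (12 - (-3)·0.9115 - (-1)·-1.2529 - (4)·0.0394) / (11) = 1.2113
Change: (0.0115, -0.4221, -0.2337, 0.0498) → max |·| = 0.4221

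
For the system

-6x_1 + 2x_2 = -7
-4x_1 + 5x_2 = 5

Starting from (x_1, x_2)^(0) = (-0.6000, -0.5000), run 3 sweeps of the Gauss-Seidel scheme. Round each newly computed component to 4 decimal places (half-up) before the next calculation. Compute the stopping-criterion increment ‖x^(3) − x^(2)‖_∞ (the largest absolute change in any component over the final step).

Iteration 1:
  x_1 = (-7 - (2)·-0.5000) / (-6) = 1.0000
  x_2 = (5 - (-4)·1.0000) / (5) = 1.8000
Iteration 2:
  x_1 = (-7 - (2)·1.8000) / (-6) = 1.7667
  x_2 = (5 - (-4)·1.7667) / (5) = 2.4134
Iteration 3:
  x_1 = (-7 - (2)·2.4134) / (-6) = 1.9711
  x_2 = (5 - (-4)·1.9711) / (5) = 2.5769
Change: (0.2044, 0.1635) → max |·| = 0.2044

0.2044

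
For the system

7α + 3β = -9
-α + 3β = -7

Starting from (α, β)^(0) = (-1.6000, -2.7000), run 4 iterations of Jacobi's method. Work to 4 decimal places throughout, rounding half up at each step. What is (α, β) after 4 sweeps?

(-0.2775, -2.4224)

Iteration 1:
  α = (-9 - (3)·-2.7000) / (7) = -0.1286
  β = (-7 - (-1)·-1.6000) / (3) = -2.8667
Iteration 2:
  α = (-9 - (3)·-2.8667) / (7) = -0.0571
  β = (-7 - (-1)·-0.1286) / (3) = -2.3762
Iteration 3:
  α = (-9 - (3)·-2.3762) / (7) = -0.2673
  β = (-7 - (-1)·-0.0571) / (3) = -2.3524
Iteration 4:
  α = (-9 - (3)·-2.3524) / (7) = -0.2775
  β = (-7 - (-1)·-0.2673) / (3) = -2.4224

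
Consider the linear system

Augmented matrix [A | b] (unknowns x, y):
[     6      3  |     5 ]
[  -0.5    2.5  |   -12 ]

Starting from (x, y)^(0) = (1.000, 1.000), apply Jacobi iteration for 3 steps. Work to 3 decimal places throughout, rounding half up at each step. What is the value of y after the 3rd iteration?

Iteration 1:
  x = (5 - (3)·1.000) / (6) = 0.333
  y = (-12 - (-0.5)·1.000) / (2.5) = -4.600
Iteration 2:
  x = (5 - (3)·-4.600) / (6) = 3.133
  y = (-12 - (-0.5)·0.333) / (2.5) = -4.733
Iteration 3:
  x = (5 - (3)·-4.733) / (6) = 3.200
  y = (-12 - (-0.5)·3.133) / (2.5) = -4.173

-4.173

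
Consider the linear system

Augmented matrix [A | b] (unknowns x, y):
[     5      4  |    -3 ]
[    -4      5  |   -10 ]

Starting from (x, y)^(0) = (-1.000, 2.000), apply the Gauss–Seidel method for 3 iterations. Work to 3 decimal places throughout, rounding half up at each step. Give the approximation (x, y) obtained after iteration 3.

(-0.541, -2.433)

Iteration 1:
  x = (-3 - (4)·2.000) / (5) = -2.200
  y = (-10 - (-4)·-2.200) / (5) = -3.760
Iteration 2:
  x = (-3 - (4)·-3.760) / (5) = 2.408
  y = (-10 - (-4)·2.408) / (5) = -0.074
Iteration 3:
  x = (-3 - (4)·-0.074) / (5) = -0.541
  y = (-10 - (-4)·-0.541) / (5) = -2.433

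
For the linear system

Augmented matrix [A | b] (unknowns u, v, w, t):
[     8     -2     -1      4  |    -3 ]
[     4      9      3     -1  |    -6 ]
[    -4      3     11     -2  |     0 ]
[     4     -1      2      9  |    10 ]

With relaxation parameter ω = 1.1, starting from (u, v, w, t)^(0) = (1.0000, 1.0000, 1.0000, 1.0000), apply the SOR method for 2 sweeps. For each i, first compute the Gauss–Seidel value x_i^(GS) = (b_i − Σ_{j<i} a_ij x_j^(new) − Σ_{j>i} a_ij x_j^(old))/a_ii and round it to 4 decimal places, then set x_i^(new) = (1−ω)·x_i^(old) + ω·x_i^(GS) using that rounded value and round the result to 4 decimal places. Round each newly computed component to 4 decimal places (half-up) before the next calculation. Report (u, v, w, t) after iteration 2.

Iteration 1:
  u: GS value = (-3 - (-2)·1.0000 - (-1)·1.0000 - (4)·1.0000) / (8) = -0.5000;  u ← (1−ω)·1.0000 + ω·-0.5000 = -0.6500
  v: GS value = (-6 - (4)·-0.6500 - (3)·1.0000 - (-1)·1.0000) / (9) = -0.6000;  v ← (1−ω)·1.0000 + ω·-0.6000 = -0.7600
  w: GS value = (0 - (-4)·-0.6500 - (3)·-0.7600 - (-2)·1.0000) / (11) = 0.1527;  w ← (1−ω)·1.0000 + ω·0.1527 = 0.0680
  t: GS value = (10 - (4)·-0.6500 - (-1)·-0.7600 - (2)·0.0680) / (9) = 1.3004;  t ← (1−ω)·1.0000 + ω·1.3004 = 1.3304
Iteration 2:
  u: GS value = (-3 - (-2)·-0.7600 - (-1)·0.0680 - (4)·1.3304) / (8) = -1.2217;  u ← (1−ω)·-0.6500 + ω·-1.2217 = -1.2789
  v: GS value = (-6 - (4)·-1.2789 - (3)·0.0680 - (-1)·1.3304) / (9) = 0.0269;  v ← (1−ω)·-0.7600 + ω·0.0269 = 0.1056
  w: GS value = (0 - (-4)·-1.2789 - (3)·0.1056 - (-2)·1.3304) / (11) = -0.2520;  w ← (1−ω)·0.0680 + ω·-0.2520 = -0.2840
  t: GS value = (10 - (4)·-1.2789 - (-1)·0.1056 - (2)·-0.2840) / (9) = 1.7544;  t ← (1−ω)·1.3304 + ω·1.7544 = 1.7968

(-1.2789, 0.1056, -0.2840, 1.7968)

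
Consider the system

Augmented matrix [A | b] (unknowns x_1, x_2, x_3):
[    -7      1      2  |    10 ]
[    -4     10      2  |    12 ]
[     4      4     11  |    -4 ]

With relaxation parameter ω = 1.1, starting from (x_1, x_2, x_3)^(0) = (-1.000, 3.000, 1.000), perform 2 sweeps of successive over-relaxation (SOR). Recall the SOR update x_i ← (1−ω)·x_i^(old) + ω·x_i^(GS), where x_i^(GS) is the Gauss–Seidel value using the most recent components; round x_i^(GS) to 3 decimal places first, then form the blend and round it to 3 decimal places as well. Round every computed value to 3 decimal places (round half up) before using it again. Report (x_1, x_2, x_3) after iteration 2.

Iteration 1:
  x_1: GS value = (10 - (1)·3.000 - (2)·1.000) / (-7) = -0.714;  x_1 ← (1−ω)·-1.000 + ω·-0.714 = -0.685
  x_2: GS value = (12 - (-4)·-0.685 - (2)·1.000) / (10) = 0.726;  x_2 ← (1−ω)·3.000 + ω·0.726 = 0.499
  x_3: GS value = (-4 - (4)·-0.685 - (4)·0.499) / (11) = -0.296;  x_3 ← (1−ω)·1.000 + ω·-0.296 = -0.426
Iteration 2:
  x_1: GS value = (10 - (1)·0.499 - (2)·-0.426) / (-7) = -1.479;  x_1 ← (1−ω)·-0.685 + ω·-1.479 = -1.558
  x_2: GS value = (12 - (-4)·-1.558 - (2)·-0.426) / (10) = 0.662;  x_2 ← (1−ω)·0.499 + ω·0.662 = 0.678
  x_3: GS value = (-4 - (4)·-1.558 - (4)·0.678) / (11) = -0.044;  x_3 ← (1−ω)·-0.426 + ω·-0.044 = -0.006

(-1.558, 0.678, -0.006)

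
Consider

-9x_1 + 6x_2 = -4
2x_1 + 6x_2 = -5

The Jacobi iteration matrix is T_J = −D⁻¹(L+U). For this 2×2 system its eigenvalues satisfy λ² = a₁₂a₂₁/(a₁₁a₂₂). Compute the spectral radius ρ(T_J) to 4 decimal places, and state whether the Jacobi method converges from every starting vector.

a₁₂a₂₁/(a₁₁a₂₂) = (6)·(2) / ((-9)·(6)) = -0.222222
ρ = √|-0.222222| = √0.222222 = 0.4714
ρ < 1, so Jacobi converges

0.4714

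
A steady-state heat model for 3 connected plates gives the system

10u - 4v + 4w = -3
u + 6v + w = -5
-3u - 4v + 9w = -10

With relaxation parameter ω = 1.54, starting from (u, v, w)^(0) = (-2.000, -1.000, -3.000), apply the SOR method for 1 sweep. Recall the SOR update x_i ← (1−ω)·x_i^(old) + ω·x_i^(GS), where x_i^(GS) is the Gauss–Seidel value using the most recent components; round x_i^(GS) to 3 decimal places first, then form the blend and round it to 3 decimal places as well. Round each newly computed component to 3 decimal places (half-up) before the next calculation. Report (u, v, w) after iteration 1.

(1.850, -0.449, 0.551)

Iteration 1:
  u: GS value = (-3 - (-4)·-1.000 - (4)·-3.000) / (10) = 0.500;  u ← (1−ω)·-2.000 + ω·0.500 = 1.850
  v: GS value = (-5 - (1)·1.850 - (1)·-3.000) / (6) = -0.642;  v ← (1−ω)·-1.000 + ω·-0.642 = -0.449
  w: GS value = (-10 - (-3)·1.850 - (-4)·-0.449) / (9) = -0.694;  w ← (1−ω)·-3.000 + ω·-0.694 = 0.551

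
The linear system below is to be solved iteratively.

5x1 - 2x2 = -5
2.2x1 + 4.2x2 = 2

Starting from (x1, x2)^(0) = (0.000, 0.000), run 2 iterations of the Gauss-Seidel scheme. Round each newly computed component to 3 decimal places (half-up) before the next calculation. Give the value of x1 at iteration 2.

-0.600

Iteration 1:
  x1 = (-5 - (-2)·0.000) / (5) = -1.000
  x2 = (2 - (2.2)·-1.000) / (4.2) = 1.000
Iteration 2:
  x1 = (-5 - (-2)·1.000) / (5) = -0.600
  x2 = (2 - (2.2)·-0.600) / (4.2) = 0.790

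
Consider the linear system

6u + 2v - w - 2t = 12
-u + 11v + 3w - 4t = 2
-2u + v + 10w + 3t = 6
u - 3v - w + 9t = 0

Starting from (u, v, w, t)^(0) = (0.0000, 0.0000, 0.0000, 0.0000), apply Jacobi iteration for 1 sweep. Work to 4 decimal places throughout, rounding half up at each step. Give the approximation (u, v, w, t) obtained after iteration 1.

(2.0000, 0.1818, 0.6000, 0.0000)

Iteration 1:
  u = (12 - (2)·0.0000 - (-1)·0.0000 - (-2)·0.0000) / (6) = 2.0000
  v = (2 - (-1)·0.0000 - (3)·0.0000 - (-4)·0.0000) / (11) = 0.1818
  w = (6 - (-2)·0.0000 - (1)·0.0000 - (3)·0.0000) / (10) = 0.6000
  t = (0 - (1)·0.0000 - (-3)·0.0000 - (-1)·0.0000) / (9) = 0.0000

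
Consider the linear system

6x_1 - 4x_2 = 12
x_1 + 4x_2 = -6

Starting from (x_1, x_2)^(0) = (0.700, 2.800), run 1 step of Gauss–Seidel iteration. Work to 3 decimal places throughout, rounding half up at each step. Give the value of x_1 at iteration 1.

3.867

Iteration 1:
  x_1 = (12 - (-4)·2.800) / (6) = 3.867
  x_2 = (-6 - (1)·3.867) / (4) = -2.467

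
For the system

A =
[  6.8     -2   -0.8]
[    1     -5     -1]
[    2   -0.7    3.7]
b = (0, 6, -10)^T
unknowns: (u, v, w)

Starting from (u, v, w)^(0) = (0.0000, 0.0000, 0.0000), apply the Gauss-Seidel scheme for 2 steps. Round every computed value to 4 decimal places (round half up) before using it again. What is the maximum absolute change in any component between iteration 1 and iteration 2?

Iteration 1:
  u = (0 - (-2)·0.0000 - (-0.8)·0.0000) / (6.8) = 0.0000
  v = (6 - (1)·0.0000 - (-1)·0.0000) / (-5) = -1.2000
  w = (-10 - (2)·0.0000 - (-0.7)·-1.2000) / (3.7) = -2.9297
Iteration 2:
  u = (0 - (-2)·-1.2000 - (-0.8)·-2.9297) / (6.8) = -0.6976
  v = (6 - (1)·-0.6976 - (-1)·-2.9297) / (-5) = -0.7536
  w = (-10 - (2)·-0.6976 - (-0.7)·-0.7536) / (3.7) = -2.4682
Change: (-0.6976, 0.4464, 0.4615) → max |·| = 0.6976

0.6976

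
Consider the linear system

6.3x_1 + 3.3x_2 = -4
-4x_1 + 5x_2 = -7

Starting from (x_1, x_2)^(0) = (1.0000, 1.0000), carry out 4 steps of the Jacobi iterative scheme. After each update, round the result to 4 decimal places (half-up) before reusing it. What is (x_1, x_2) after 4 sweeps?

Iteration 1:
  x_1 = (-4 - (3.3)·1.0000) / (6.3) = -1.1587
  x_2 = (-7 - (-4)·1.0000) / (5) = -0.6000
Iteration 2:
  x_1 = (-4 - (3.3)·-0.6000) / (6.3) = -0.3206
  x_2 = (-7 - (-4)·-1.1587) / (5) = -2.3270
Iteration 3:
  x_1 = (-4 - (3.3)·-2.3270) / (6.3) = 0.5840
  x_2 = (-7 - (-4)·-0.3206) / (5) = -1.6565
Iteration 4:
  x_1 = (-4 - (3.3)·-1.6565) / (6.3) = 0.2328
  x_2 = (-7 - (-4)·0.5840) / (5) = -0.9328

(0.2328, -0.9328)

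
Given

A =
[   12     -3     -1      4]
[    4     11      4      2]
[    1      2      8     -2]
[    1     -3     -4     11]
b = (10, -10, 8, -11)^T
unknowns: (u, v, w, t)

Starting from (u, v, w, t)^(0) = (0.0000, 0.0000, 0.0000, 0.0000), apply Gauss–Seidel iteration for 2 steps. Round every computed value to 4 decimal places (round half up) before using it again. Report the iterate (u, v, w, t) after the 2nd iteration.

(0.9537, -1.5154, 1.0170, -1.1302)

Iteration 1:
  u = (10 - (-3)·0.0000 - (-1)·0.0000 - (4)·0.0000) / (12) = 0.8333
  v = (-10 - (4)·0.8333 - (4)·0.0000 - (2)·0.0000) / (11) = -1.2121
  w = (8 - (1)·0.8333 - (2)·-1.2121 - (-2)·0.0000) / (8) = 1.1989
  t = (-11 - (1)·0.8333 - (-3)·-1.2121 - (-4)·1.1989) / (11) = -0.9704
Iteration 2:
  u = (10 - (-3)·-1.2121 - (-1)·1.1989 - (4)·-0.9704) / (12) = 0.9537
  v = (-10 - (4)·0.9537 - (4)·1.1989 - (2)·-0.9704) / (11) = -1.5154
  w = (8 - (1)·0.9537 - (2)·-1.5154 - (-2)·-0.9704) / (8) = 1.0170
  t = (-11 - (1)·0.9537 - (-3)·-1.5154 - (-4)·1.0170) / (11) = -1.1302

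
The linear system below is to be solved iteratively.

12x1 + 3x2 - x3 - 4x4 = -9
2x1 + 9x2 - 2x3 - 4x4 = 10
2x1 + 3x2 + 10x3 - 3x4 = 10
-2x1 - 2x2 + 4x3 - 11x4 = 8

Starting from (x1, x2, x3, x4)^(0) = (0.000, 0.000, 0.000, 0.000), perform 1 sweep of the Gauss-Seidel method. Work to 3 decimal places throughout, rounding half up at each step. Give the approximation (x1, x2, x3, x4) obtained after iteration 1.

(-0.750, 1.278, 0.767, -0.544)

Iteration 1:
  x1 = (-9 - (3)·0.000 - (-1)·0.000 - (-4)·0.000) / (12) = -0.750
  x2 = (10 - (2)·-0.750 - (-2)·0.000 - (-4)·0.000) / (9) = 1.278
  x3 = (10 - (2)·-0.750 - (3)·1.278 - (-3)·0.000) / (10) = 0.767
  x4 = (8 - (-2)·-0.750 - (-2)·1.278 - (4)·0.767) / (-11) = -0.544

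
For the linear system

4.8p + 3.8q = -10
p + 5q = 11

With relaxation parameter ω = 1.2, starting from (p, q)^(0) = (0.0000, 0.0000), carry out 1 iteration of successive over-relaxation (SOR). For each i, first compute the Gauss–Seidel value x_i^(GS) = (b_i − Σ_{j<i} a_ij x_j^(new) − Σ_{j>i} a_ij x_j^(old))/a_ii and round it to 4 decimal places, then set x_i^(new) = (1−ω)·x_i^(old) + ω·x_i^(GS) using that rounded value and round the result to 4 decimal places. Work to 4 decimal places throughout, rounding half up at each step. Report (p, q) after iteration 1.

(-2.5000, 3.2400)

Iteration 1:
  p: GS value = (-10 - (3.8)·0.0000) / (4.8) = -2.0833;  p ← (1−ω)·0.0000 + ω·-2.0833 = -2.5000
  q: GS value = (11 - (1)·-2.5000) / (5) = 2.7000;  q ← (1−ω)·0.0000 + ω·2.7000 = 3.2400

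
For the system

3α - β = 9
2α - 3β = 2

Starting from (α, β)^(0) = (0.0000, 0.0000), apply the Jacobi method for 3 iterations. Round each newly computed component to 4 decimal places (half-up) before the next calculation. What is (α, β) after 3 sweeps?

(3.4444, 1.1852)

Iteration 1:
  α = (9 - (-1)·0.0000) / (3) = 3.0000
  β = (2 - (2)·0.0000) / (-3) = -0.6667
Iteration 2:
  α = (9 - (-1)·-0.6667) / (3) = 2.7778
  β = (2 - (2)·3.0000) / (-3) = 1.3333
Iteration 3:
  α = (9 - (-1)·1.3333) / (3) = 3.4444
  β = (2 - (2)·2.7778) / (-3) = 1.1852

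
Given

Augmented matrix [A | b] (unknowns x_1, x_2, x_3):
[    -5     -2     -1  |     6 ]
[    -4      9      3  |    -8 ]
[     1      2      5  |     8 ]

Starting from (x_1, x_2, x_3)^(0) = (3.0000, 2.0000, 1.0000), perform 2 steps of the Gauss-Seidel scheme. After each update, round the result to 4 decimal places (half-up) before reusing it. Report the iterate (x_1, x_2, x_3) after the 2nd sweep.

(-0.9040, -2.2640, 2.6864)

Iteration 1:
  x_1 = (6 - (-2)·2.0000 - (-1)·1.0000) / (-5) = -2.2000
  x_2 = (-8 - (-4)·-2.2000 - (3)·1.0000) / (9) = -2.2000
  x_3 = (8 - (1)·-2.2000 - (2)·-2.2000) / (5) = 2.9200
Iteration 2:
  x_1 = (6 - (-2)·-2.2000 - (-1)·2.9200) / (-5) = -0.9040
  x_2 = (-8 - (-4)·-0.9040 - (3)·2.9200) / (9) = -2.2640
  x_3 = (8 - (1)·-0.9040 - (2)·-2.2640) / (5) = 2.6864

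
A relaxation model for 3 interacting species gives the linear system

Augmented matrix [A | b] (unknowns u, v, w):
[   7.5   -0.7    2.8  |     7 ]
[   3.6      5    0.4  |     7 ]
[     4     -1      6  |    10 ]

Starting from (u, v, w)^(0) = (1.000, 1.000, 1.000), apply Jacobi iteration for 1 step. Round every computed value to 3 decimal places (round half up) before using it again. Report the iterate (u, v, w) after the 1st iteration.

Iteration 1:
  u = (7 - (-0.7)·1.000 - (2.8)·1.000) / (7.5) = 0.653
  v = (7 - (3.6)·1.000 - (0.4)·1.000) / (5) = 0.600
  w = (10 - (4)·1.000 - (-1)·1.000) / (6) = 1.167

(0.653, 0.600, 1.167)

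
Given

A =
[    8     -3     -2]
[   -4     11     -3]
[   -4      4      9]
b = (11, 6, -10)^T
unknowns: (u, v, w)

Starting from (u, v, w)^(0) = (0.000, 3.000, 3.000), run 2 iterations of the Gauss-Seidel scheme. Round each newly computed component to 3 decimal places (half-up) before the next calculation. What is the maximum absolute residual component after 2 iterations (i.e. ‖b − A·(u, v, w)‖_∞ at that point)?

4.042

Iteration 1:
  u = (11 - (-3)·3.000 - (-2)·3.000) / (8) = 3.250
  v = (6 - (-4)·3.250 - (-3)·3.000) / (11) = 2.545
  w = (-10 - (-4)·3.250 - (4)·2.545) / (9) = -0.798
Iteration 2:
  u = (11 - (-3)·2.545 - (-2)·-0.798) / (8) = 2.130
  v = (6 - (-4)·2.130 - (-3)·-0.798) / (11) = 1.102
  w = (-10 - (-4)·2.130 - (4)·1.102) / (9) = -0.654
Residual b − A·x = (-4.042, 0.436, -0.002); ∞-norm = 4.042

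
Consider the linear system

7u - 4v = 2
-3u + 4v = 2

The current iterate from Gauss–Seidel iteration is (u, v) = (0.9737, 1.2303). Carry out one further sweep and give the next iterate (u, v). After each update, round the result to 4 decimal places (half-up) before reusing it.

One sweep:
  u = (2 - (-4)·1.2303) / (7) = 0.9887
  v = (2 - (-3)·0.9887) / (4) = 1.2415

(0.9887, 1.2415)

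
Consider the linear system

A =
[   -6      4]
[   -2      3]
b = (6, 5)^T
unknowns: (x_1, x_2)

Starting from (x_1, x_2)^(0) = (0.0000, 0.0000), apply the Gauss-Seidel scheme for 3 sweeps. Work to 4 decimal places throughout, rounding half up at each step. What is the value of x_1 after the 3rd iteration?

-0.0370

Iteration 1:
  x_1 = (6 - (4)·0.0000) / (-6) = -1.0000
  x_2 = (5 - (-2)·-1.0000) / (3) = 1.0000
Iteration 2:
  x_1 = (6 - (4)·1.0000) / (-6) = -0.3333
  x_2 = (5 - (-2)·-0.3333) / (3) = 1.4445
Iteration 3:
  x_1 = (6 - (4)·1.4445) / (-6) = -0.0370
  x_2 = (5 - (-2)·-0.0370) / (3) = 1.6420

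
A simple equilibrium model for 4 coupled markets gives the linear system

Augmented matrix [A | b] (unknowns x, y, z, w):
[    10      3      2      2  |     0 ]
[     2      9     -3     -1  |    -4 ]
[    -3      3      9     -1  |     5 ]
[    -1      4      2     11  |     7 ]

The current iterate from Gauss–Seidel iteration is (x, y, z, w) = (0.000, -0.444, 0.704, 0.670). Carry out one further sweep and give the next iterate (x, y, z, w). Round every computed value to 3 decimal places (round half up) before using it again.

(-0.142, -0.104, 0.617, 0.549)

One sweep:
  x = (0 - (3)·-0.444 - (2)·0.704 - (2)·0.670) / (10) = -0.142
  y = (-4 - (2)·-0.142 - (-3)·0.704 - (-1)·0.670) / (9) = -0.104
  z = (5 - (-3)·-0.142 - (3)·-0.104 - (-1)·0.670) / (9) = 0.617
  w = (7 - (-1)·-0.142 - (4)·-0.104 - (2)·0.617) / (11) = 0.549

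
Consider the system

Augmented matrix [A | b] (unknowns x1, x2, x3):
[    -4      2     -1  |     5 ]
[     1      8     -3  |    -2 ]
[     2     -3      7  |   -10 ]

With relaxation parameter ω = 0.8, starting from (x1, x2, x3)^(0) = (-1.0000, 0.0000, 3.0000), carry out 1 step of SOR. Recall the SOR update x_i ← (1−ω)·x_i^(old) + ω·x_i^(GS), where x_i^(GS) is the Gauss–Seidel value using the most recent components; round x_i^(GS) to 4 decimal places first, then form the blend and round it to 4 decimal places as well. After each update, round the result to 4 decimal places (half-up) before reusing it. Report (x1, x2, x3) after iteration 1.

Iteration 1:
  x1: GS value = (5 - (2)·0.0000 - (-1)·3.0000) / (-4) = -2.0000;  x1 ← (1−ω)·-1.0000 + ω·-2.0000 = -1.8000
  x2: GS value = (-2 - (1)·-1.8000 - (-3)·3.0000) / (8) = 1.1000;  x2 ← (1−ω)·0.0000 + ω·1.1000 = 0.8800
  x3: GS value = (-10 - (2)·-1.8000 - (-3)·0.8800) / (7) = -0.5371;  x3 ← (1−ω)·3.0000 + ω·-0.5371 = 0.1703

(-1.8000, 0.8800, 0.1703)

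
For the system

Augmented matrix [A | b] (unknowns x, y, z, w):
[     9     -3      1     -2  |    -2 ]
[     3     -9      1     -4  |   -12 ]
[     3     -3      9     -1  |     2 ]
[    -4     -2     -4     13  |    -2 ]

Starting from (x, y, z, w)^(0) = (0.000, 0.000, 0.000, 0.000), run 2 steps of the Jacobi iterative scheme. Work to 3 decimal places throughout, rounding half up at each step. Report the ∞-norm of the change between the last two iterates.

0.501

Iteration 1:
  x = (-2 - (-3)·0.000 - (1)·0.000 - (-2)·0.000) / (9) = -0.222
  y = (-12 - (3)·0.000 - (1)·0.000 - (-4)·0.000) / (-9) = 1.333
  z = (2 - (3)·0.000 - (-3)·0.000 - (-1)·0.000) / (9) = 0.222
  w = (-2 - (-4)·0.000 - (-2)·0.000 - (-4)·0.000) / (13) = -0.154
Iteration 2:
  x = (-2 - (-3)·1.333 - (1)·0.222 - (-2)·-0.154) / (9) = 0.163
  y = (-12 - (3)·-0.222 - (1)·0.222 - (-4)·-0.154) / (-9) = 1.352
  z = (2 - (3)·-0.222 - (-3)·1.333 - (-1)·-0.154) / (9) = 0.723
  w = (-2 - (-4)·-0.222 - (-2)·1.333 - (-4)·0.222) / (13) = 0.051
Change: (0.385, 0.019, 0.501, 0.205) → max |·| = 0.501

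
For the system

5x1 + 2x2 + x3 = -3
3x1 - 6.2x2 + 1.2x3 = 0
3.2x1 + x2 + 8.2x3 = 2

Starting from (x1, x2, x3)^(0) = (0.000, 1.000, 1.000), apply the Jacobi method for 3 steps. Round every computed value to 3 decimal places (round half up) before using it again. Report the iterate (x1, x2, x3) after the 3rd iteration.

Iteration 1:
  x1 = (-3 - (2)·1.000 - (1)·1.000) / (5) = -1.200
  x2 = (0 - (3)·0.000 - (1.2)·1.000) / (-6.2) = 0.194
  x3 = (2 - (3.2)·0.000 - (1)·1.000) / (8.2) = 0.122
Iteration 2:
  x1 = (-3 - (2)·0.194 - (1)·0.122) / (5) = -0.702
  x2 = (0 - (3)·-1.200 - (1.2)·0.122) / (-6.2) = -0.557
  x3 = (2 - (3.2)·-1.200 - (1)·0.194) / (8.2) = 0.689
Iteration 3:
  x1 = (-3 - (2)·-0.557 - (1)·0.689) / (5) = -0.515
  x2 = (0 - (3)·-0.702 - (1.2)·0.689) / (-6.2) = -0.206
  x3 = (2 - (3.2)·-0.702 - (1)·-0.557) / (8.2) = 0.586

(-0.515, -0.206, 0.586)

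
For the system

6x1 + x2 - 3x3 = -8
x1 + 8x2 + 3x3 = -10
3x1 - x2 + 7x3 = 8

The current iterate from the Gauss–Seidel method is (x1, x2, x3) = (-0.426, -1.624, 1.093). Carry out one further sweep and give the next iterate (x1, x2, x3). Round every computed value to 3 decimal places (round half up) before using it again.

(-0.516, -1.595, 1.136)

One sweep:
  x1 = (-8 - (1)·-1.624 - (-3)·1.093) / (6) = -0.516
  x2 = (-10 - (1)·-0.516 - (3)·1.093) / (8) = -1.595
  x3 = (8 - (3)·-0.516 - (-1)·-1.595) / (7) = 1.136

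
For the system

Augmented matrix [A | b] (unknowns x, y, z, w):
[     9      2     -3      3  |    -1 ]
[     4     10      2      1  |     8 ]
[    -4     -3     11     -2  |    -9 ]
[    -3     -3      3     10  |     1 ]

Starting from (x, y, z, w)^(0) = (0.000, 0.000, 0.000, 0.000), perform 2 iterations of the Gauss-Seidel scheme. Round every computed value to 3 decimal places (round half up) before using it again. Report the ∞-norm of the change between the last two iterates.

Iteration 1:
  x = (-1 - (2)·0.000 - (-3)·0.000 - (3)·0.000) / (9) = -0.111
  y = (8 - (4)·-0.111 - (2)·0.000 - (1)·0.000) / (10) = 0.844
  z = (-9 - (-4)·-0.111 - (-3)·0.844 - (-2)·0.000) / (11) = -0.628
  w = (1 - (-3)·-0.111 - (-3)·0.844 - (3)·-0.628) / (10) = 0.508
Iteration 2:
  x = (-1 - (2)·0.844 - (-3)·-0.628 - (3)·0.508) / (9) = -0.677
  y = (8 - (4)·-0.677 - (2)·-0.628 - (1)·0.508) / (10) = 1.146
  z = (-9 - (-4)·-0.677 - (-3)·1.146 - (-2)·0.508) / (11) = -0.659
  w = (1 - (-3)·-0.677 - (-3)·1.146 - (3)·-0.659) / (10) = 0.438
Change: (-0.566, 0.302, -0.031, -0.070) → max |·| = 0.566

0.566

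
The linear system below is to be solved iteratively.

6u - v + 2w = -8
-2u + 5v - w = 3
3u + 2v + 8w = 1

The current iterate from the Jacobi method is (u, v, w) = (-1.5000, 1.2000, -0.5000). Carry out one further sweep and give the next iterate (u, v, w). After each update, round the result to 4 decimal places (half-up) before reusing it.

One sweep:
  u = (-8 - (-1)·1.2000 - (2)·-0.5000) / (6) = -0.9667
  v = (3 - (-2)·-1.5000 - (-1)·-0.5000) / (5) = -0.1000
  w = (1 - (3)·-1.5000 - (2)·1.2000) / (8) = 0.3875

(-0.9667, -0.1000, 0.3875)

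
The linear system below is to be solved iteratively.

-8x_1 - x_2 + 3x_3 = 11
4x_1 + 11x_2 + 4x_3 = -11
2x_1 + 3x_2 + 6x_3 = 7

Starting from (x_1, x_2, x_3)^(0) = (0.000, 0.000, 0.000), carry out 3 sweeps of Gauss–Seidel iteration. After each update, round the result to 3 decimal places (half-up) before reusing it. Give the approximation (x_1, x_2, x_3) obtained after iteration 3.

Iteration 1:
  x_1 = (11 - (-1)·0.000 - (3)·0.000) / (-8) = -1.375
  x_2 = (-11 - (4)·-1.375 - (4)·0.000) / (11) = -0.500
  x_3 = (7 - (2)·-1.375 - (3)·-0.500) / (6) = 1.875
Iteration 2:
  x_1 = (11 - (-1)·-0.500 - (3)·1.875) / (-8) = -0.609
  x_2 = (-11 - (4)·-0.609 - (4)·1.875) / (11) = -1.460
  x_3 = (7 - (2)·-0.609 - (3)·-1.460) / (6) = 2.100
Iteration 3:
  x_1 = (11 - (-1)·-1.460 - (3)·2.100) / (-8) = -0.405
  x_2 = (-11 - (4)·-0.405 - (4)·2.100) / (11) = -1.616
  x_3 = (7 - (2)·-0.405 - (3)·-1.616) / (6) = 2.110

(-0.405, -1.616, 2.110)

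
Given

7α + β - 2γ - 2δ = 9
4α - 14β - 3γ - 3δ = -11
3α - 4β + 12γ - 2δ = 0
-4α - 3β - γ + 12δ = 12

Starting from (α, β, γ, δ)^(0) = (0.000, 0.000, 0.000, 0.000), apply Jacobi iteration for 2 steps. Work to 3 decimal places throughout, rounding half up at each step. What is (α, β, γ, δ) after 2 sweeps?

(1.459, 0.939, 0.107, 1.625)

Iteration 1:
  α = (9 - (1)·0.000 - (-2)·0.000 - (-2)·0.000) / (7) = 1.286
  β = (-11 - (4)·0.000 - (-3)·0.000 - (-3)·0.000) / (-14) = 0.786
  γ = (0 - (3)·0.000 - (-4)·0.000 - (-2)·0.000) / (12) = 0.000
  δ = (12 - (-4)·0.000 - (-3)·0.000 - (-1)·0.000) / (12) = 1.000
Iteration 2:
  α = (9 - (1)·0.786 - (-2)·0.000 - (-2)·1.000) / (7) = 1.459
  β = (-11 - (4)·1.286 - (-3)·0.000 - (-3)·1.000) / (-14) = 0.939
  γ = (0 - (3)·1.286 - (-4)·0.786 - (-2)·1.000) / (12) = 0.107
  δ = (12 - (-4)·1.286 - (-3)·0.786 - (-1)·0.000) / (12) = 1.625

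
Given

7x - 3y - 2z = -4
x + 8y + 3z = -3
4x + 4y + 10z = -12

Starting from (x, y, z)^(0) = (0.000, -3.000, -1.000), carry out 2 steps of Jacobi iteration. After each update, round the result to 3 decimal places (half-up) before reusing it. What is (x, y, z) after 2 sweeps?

(-0.571, -0.107, -0.343)

Iteration 1:
  x = (-4 - (-3)·-3.000 - (-2)·-1.000) / (7) = -2.143
  y = (-3 - (1)·0.000 - (3)·-1.000) / (8) = 0.000
  z = (-12 - (4)·0.000 - (4)·-3.000) / (10) = 0.000
Iteration 2:
  x = (-4 - (-3)·0.000 - (-2)·0.000) / (7) = -0.571
  y = (-3 - (1)·-2.143 - (3)·0.000) / (8) = -0.107
  z = (-12 - (4)·-2.143 - (4)·0.000) / (10) = -0.343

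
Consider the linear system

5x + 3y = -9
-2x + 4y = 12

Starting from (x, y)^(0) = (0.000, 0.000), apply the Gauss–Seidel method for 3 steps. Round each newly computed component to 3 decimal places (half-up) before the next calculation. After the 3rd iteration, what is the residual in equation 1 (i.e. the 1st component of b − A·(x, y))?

Iteration 1:
  x = (-9 - (3)·0.000) / (5) = -1.800
  y = (12 - (-2)·-1.800) / (4) = 2.100
Iteration 2:
  x = (-9 - (3)·2.100) / (5) = -3.060
  y = (12 - (-2)·-3.060) / (4) = 1.470
Iteration 3:
  x = (-9 - (3)·1.470) / (5) = -2.682
  y = (12 - (-2)·-2.682) / (4) = 1.659
Residual b − A·x = (-0.567, 0.000)

-0.567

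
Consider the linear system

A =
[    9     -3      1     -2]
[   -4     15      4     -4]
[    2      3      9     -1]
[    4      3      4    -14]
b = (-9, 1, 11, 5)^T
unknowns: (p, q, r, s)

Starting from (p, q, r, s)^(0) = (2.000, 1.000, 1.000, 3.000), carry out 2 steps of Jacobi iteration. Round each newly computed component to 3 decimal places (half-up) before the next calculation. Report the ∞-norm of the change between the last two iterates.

1.113

Iteration 1:
  p = (-9 - (-3)·1.000 - (1)·1.000 - (-2)·3.000) / (9) = -0.111
  q = (1 - (-4)·2.000 - (4)·1.000 - (-4)·3.000) / (15) = 1.133
  r = (11 - (2)·2.000 - (3)·1.000 - (-1)·3.000) / (9) = 0.778
  s = (5 - (4)·2.000 - (3)·1.000 - (4)·1.000) / (-14) = 0.714
Iteration 2:
  p = (-9 - (-3)·1.133 - (1)·0.778 - (-2)·0.714) / (9) = -0.550
  q = (1 - (-4)·-0.111 - (4)·0.778 - (-4)·0.714) / (15) = 0.020
  r = (11 - (2)·-0.111 - (3)·1.133 - (-1)·0.714) / (9) = 0.949
  s = (5 - (4)·-0.111 - (3)·1.133 - (4)·0.778) / (-14) = 0.076
Change: (-0.439, -1.113, 0.171, -0.638) → max |·| = 1.113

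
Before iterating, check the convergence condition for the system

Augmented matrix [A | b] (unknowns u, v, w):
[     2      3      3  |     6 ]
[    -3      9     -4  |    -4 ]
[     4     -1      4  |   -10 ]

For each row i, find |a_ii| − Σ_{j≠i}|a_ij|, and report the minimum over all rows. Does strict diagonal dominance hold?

row 1: |2| − (3+3) = -4
row 2: |9| − (3+4) = 2
row 3: |4| − (4+1) = -1
minimum over rows = -4 → not strictly diagonally dominant

-4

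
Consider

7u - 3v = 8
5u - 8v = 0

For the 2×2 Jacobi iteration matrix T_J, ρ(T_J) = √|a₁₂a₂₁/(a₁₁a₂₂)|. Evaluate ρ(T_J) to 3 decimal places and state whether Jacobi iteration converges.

a₁₂a₂₁/(a₁₁a₂₂) = (-3)·(5) / ((7)·(-8)) = 0.267857
ρ = √|0.267857| = √0.267857 = 0.518
ρ < 1, so Jacobi converges

0.518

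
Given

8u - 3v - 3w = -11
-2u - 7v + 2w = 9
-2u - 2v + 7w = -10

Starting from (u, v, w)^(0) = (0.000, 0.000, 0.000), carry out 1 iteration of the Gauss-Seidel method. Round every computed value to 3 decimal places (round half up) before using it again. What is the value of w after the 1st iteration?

Iteration 1:
  u = (-11 - (-3)·0.000 - (-3)·0.000) / (8) = -1.375
  v = (9 - (-2)·-1.375 - (2)·0.000) / (-7) = -0.893
  w = (-10 - (-2)·-1.375 - (-2)·-0.893) / (7) = -2.077

-2.077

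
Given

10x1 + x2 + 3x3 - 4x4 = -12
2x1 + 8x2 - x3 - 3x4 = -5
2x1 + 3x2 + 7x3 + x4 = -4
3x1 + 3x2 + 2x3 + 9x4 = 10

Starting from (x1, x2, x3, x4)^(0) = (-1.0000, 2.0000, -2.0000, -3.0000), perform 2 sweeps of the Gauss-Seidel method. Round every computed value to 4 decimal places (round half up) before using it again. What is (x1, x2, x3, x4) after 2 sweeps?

(-0.5555, 0.4127, -0.8810, 1.3545)

Iteration 1:
  x1 = (-12 - (1)·2.0000 - (3)·-2.0000 - (-4)·-3.0000) / (10) = -2.0000
  x2 = (-5 - (2)·-2.0000 - (-1)·-2.0000 - (-3)·-3.0000) / (8) = -1.5000
  x3 = (-4 - (2)·-2.0000 - (3)·-1.5000 - (1)·-3.0000) / (7) = 1.0714
  x4 = (10 - (3)·-2.0000 - (3)·-1.5000 - (2)·1.0714) / (9) = 2.0397
Iteration 2:
  x1 = (-12 - (1)·-1.5000 - (3)·1.0714 - (-4)·2.0397) / (10) = -0.5555
  x2 = (-5 - (2)·-0.5555 - (-1)·1.0714 - (-3)·2.0397) / (8) = 0.4127
  x3 = (-4 - (2)·-0.5555 - (3)·0.4127 - (1)·2.0397) / (7) = -0.8810
  x4 = (10 - (3)·-0.5555 - (3)·0.4127 - (2)·-0.8810) / (9) = 1.3545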